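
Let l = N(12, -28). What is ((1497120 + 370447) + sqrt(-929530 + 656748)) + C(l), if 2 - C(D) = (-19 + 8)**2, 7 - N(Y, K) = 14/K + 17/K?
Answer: 1867448 + I*sqrt(272782) ≈ 1.8674e+6 + 522.29*I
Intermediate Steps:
N(Y, K) = 7 - 31/K (N(Y, K) = 7 - (14/K + 17/K) = 7 - 31/K)
l = 227/28 (l = 7 - 31/(-28) = 7 - 31*(-1/28) = 7 + 31/28 = 227/28 ≈ 8.1071)
C(D) = -119 (C(D) = 2 - (-19 + 8)**2 = 2 - 1*(-11)**2 = 2 - 1*121 = 2 - 121 = -119)
((1497120 + 370447) + sqrt(-929530 + 656748)) + C(l) = ((1497120 + 370447) + sqrt(-929530 + 656748)) - 119 = (1867567 + sqrt(-272782)) - 119 = (1867567 + I*sqrt(272782)) - 119 = 1867448 + I*sqrt(272782)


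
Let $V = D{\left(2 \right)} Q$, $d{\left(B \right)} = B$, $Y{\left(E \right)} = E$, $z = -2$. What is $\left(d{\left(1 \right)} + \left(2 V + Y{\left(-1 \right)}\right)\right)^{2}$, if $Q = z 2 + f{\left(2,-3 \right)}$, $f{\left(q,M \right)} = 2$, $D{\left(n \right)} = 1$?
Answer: $16$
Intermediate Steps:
$Q = -2$ ($Q = \left(-2\right) 2 + 2 = -4 + 2 = -2$)
$V = -2$ ($V = 1 \left(-2\right) = -2$)
$\left(d{\left(1 \right)} + \left(2 V + Y{\left(-1 \right)}\right)\right)^{2} = \left(1 + \left(2 \left(-2\right) - 1\right)\right)^{2} = \left(1 - 5\right)^{2} = \left(-4\right)^{2} = 16$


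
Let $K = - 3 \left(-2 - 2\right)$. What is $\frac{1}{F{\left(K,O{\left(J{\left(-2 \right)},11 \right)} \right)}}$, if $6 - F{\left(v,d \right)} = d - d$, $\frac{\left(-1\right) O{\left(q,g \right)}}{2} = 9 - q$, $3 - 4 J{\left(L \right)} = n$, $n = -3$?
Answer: $\frac{1}{6} \approx 0.16667$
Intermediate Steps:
$J{\left(L \right)} = \frac{3}{2}$ ($J{\left(L \right)} = \frac{3}{4} - - \frac{3}{4} = \frac{3}{4} + \frac{3}{4} = \frac{3}{2}$)
$O{\left(q,g \right)} = -18 + 2 q$ ($O{\left(q,g \right)} = - 2 \left(9 - q\right) = -18 + 2 q$)
$K = 12$ ($K = \left(-3\right) \left(-4\right) = 12$)
$F{\left(v,d \right)} = 6$ ($F{\left(v,d \right)} = 6 - \left(d - d\right) = 6 - 0 = 6 + 0 = 6$)
$\frac{1}{F{\left(K,O{\left(J{\left(-2 \right)},11 \right)} \right)}} = \frac{1}{6}$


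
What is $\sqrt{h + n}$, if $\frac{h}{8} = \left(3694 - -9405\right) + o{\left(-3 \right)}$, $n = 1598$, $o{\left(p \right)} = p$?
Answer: $\sqrt{106366} \approx 326.14$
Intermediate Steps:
$h = 104768$ ($h = 8 \left(\left(3694 - -9405\right) - 3\right) = 8 \left(\left(3694 + 9405\right) - 3\right) = 8 \left(13099 - 3\right) = 8 \cdot 13096 = 104768$)
$\sqrt{h + n} = \sqrt{104768 + 1598} = \sqrt{106366}$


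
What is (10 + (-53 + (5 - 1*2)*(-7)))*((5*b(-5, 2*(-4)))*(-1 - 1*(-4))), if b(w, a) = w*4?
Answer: 19200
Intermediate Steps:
b(w, a) = 4*w
(10 + (-53 + (5 - 1*2)*(-7)))*((5*b(-5, 2*(-4)))*(-1 - 1*(-4))) = (10 + (-53 + (5 - 1*2)*(-7)))*((5*(4*(-5)))*(-1 - 1*(-4))) = (10 + (-53 + (5 - 2)*(-7)))*((5*(-20))*(-1 + 4)) = (10 + (-53 + 3*(-7)))*(-100*3) = (10 + (-53 - 21))*(-300) = (10 - 74)*(-300) = -64*(-300) = 19200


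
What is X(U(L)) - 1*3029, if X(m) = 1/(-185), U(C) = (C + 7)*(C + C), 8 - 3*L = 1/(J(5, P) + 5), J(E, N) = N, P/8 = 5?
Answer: -560366/185 ≈ -3029.0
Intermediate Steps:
P = 40 (P = 8*5 = 40)
L = 359/135 (L = 8/3 - 1/(3*(40 + 5)) = 8/3 - 1/3/45 = 8/3 - 1/3*1/45 = 8/3 - 1/135 = 359/135 ≈ 2.6593)
U(C) = 2*C*(7 + C) (U(C) = (7 + C)*(2*C) = 2*C*(7 + C))
X(m) = -1/185
X(U(L)) - 1*3029 = -1/185 - 1*3029 = -1/185 - 3029 = -560366/185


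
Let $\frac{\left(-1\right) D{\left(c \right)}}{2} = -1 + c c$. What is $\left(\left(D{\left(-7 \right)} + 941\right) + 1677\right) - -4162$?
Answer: $6684$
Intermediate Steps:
$D{\left(c \right)} = 2 - 2 c^{2}$ ($D{\left(c \right)} = - 2 \left(-1 + c c\right) = - 2 \left(-1 + c^{2}\right) = 2 - 2 c^{2}$)
$\left(\left(D{\left(-7 \right)} + 941\right) + 1677\right) - -4162 = \left(\left(\left(2 - 2 \left(-7\right)^{2}\right) + 941\right) + 1677\right) - -4162 = \left(\left(\left(2 - 98\right) + 941\right) + 1677\right) + 4162 = \left(\left(-96 + 941\right) + 1677\right) + 4162 = \left(845 + 1677\right) + 4162 = 2522 + 4162 = 6684$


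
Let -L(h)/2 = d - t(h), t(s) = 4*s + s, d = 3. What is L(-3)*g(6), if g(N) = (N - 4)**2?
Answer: -144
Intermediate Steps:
g(N) = (-4 + N)**2
t(s) = 5*s
L(h) = -6 + 10*h (L(h) = -2*(3 - 5*h) = -6 + 10*h)
L(-3)*g(6) = (-6 + 10*(-3))*(-4 + 6)**2 = (-6 - 30)*2**2 = -36*4 = -144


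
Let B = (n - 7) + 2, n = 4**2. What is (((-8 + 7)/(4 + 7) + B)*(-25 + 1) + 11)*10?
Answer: -27590/11 ≈ -2508.2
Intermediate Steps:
n = 16
B = 11 (B = (16 - 7) + 2 = 9 + 2 = 11)
(((-8 + 7)/(4 + 7) + B)*(-25 + 1) + 11)*10 = (((-8 + 7)/(4 + 7) + 11)*(-25 + 1) + 11)*10 = ((-1/11 + 11)*(-24) + 11)*10 = ((120/11)*(-24) + 11)*10 = (-2880/11 + 11)*10 = -2759/11*10 = -27590/11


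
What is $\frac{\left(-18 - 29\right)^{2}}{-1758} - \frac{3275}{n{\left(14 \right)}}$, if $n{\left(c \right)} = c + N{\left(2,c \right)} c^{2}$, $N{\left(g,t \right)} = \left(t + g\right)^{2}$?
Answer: $- \frac{1943786}{1470567} \approx -1.3218$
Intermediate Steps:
$N{\left(g,t \right)} = \left(g + t\right)^{2}$
$n{\left(c \right)} = c + c^{2} \left(2 + c\right)^{2}$ ($n{\left(c \right)} = c + \left(2 + c\right)^{2} c^{2} = c + c^{2} \left(2 + c\right)^{2}$)
$\frac{\left(-18 - 29\right)^{2}}{-1758} - \frac{3275}{n{\left(14 \right)}} = \frac{\left(-18 - 29\right)^{2}}{-1758} - \frac{3275}{14 \left(1 + 14 \left(2 + 14\right)^{2}\right)} = \left(-18 - 29\right)^{2} \left(- \frac{1}{1758}\right) - \frac{3275}{14 \left(1 + 14 \cdot 16^{2}\right)} = \left(-47\right)^{2} \left(- \frac{1}{1758}\right) - \frac{3275}{14 \left(1 + 14 \cdot 256\right)} = 2209 \left(- \frac{1}{1758}\right) - \frac{3275}{14 \left(1 + 3584\right)} = - \frac{2209}{1758} - \frac{3275}{14 \cdot 3585} = - \frac{2209}{1758} - \frac{3275}{50190} = - \frac{2209}{1758} - \frac{655}{10038} = - \frac{1943786}{1470567}$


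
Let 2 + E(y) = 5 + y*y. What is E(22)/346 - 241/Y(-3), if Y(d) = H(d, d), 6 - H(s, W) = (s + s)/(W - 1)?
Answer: -162389/3114 ≈ -52.148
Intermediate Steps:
E(y) = 3 + y² (E(y) = -2 + (5 + y*y) = -2 + (5 + y²) = 3 + y²)
H(s, W) = 6 - 2*s/(-1 + W) (H(s, W) = 6 - (s + s)/(W - 1) = 6 - 2*s/(-1 + W))
Y(d) = 2*(-3 + 2*d)/(-1 + d) (Y(d) = 2*(-3 - d + 3*d)/(-1 + d) = 2*(-3 + 2*d)/(-1 + d))
E(22)/346 - 241/Y(-3) = (3 + 22²)/346 - 241*(-1 - 3)/(2*(-3 + 2*(-3))) = (3 + 484)*(1/346) - 241*(-2/(-3 - 6)) = 487*(1/346) - 241/(2*(-¼)*(-9)) = 487/346 - 241/9/2 = 487/346 - 241*2/9 = 487/346 - 482/9 = -162389/3114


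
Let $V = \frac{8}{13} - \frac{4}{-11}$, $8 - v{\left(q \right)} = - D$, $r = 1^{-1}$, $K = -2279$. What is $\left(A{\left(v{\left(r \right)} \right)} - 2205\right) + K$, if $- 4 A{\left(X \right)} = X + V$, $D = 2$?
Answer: $- \frac{1283209}{286} \approx -4486.7$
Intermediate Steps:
$r = 1$
$v{\left(q \right)} = 10$ ($v{\left(q \right)} = 8 - \left(-1\right) 2 = 8 - -2 = 8 + 2 = 10$)
$V = \frac{140}{143}$ ($V = 8 \cdot \frac{1}{13} - - \frac{4}{11} = \frac{8}{13} + \frac{4}{11} = \frac{140}{143} \approx 0.97902$)
$A{\left(X \right)} = - \frac{35}{143} - \frac{X}{4}$ ($A{\left(X \right)} = - \frac{X + \frac{140}{143}}{4} = - \frac{\frac{140}{143} + X}{4} = - \frac{35}{143} - \frac{X}{4}$)
$\left(A{\left(v{\left(r \right)} \right)} - 2205\right) + K = \left(\left(- \frac{35}{143} - \frac{5}{2}\right) - 2205\right) - 2279 = \left(- \frac{785}{286} - 2205\right) - 2279 = - \frac{631415}{286} - 2279 = - \frac{1283209}{286}$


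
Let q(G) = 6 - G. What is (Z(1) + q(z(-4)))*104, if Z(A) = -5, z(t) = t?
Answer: 520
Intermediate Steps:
(Z(1) + q(z(-4)))*104 = (-5 + (6 - 1*(-4)))*104 = (-5 + (6 + 4))*104 = (-5 + 10)*104 = 5*104 = 520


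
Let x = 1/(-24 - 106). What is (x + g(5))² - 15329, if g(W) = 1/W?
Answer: -10362379/676 ≈ -15329.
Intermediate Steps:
x = -1/130 (x = 1/(-130) = -1/130 ≈ -0.0076923)
(x + g(5))² - 15329 = (-1/130 + 1/5)² - 15329 = (-1/130 + ⅕)² - 15329 = (5/26)² - 15329 = 25/676 - 15329 = -10362379/676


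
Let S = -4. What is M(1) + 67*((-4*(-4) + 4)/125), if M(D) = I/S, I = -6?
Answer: 611/50 ≈ 12.220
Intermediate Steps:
M(D) = 3/2 (M(D) = -6/(-4) = -6*(-¼) = 3/2)
M(1) + 67*((-4*(-4) + 4)/125) = 3/2 + 67*((-4*(-4) + 4)/125) = 3/2 + 67*((16 + 4)*(1/125)) = 3/2 + 67*(20*(1/125)) = 3/2 + 67*(4/25) = 3/2 + 268/25 = 611/50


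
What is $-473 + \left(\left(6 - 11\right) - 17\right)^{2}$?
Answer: $11$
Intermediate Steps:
$-473 + \left(\left(6 - 11\right) - 17\right)^{2} = -473 + \left(-5 - 17\right)^{2} = -473 + \left(-22\right)^{2} = -473 + 484 = 11$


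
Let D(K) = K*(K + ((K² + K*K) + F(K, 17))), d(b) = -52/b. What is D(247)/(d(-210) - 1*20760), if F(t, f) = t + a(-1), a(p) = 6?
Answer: -1588752165/1089887 ≈ -1457.7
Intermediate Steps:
F(t, f) = 6 + t (F(t, f) = t + 6 = 6 + t)
D(K) = K*(6 + 2*K + 2*K²) (D(K) = K*(K + ((K² + K*K) + (6 + K))) = K*(K + ((K² + K²) + (6 + K))) = K*(K + (2*K² + (6 + K))) = K*(K + (6 + K + 2*K²)) = K*(6 + 2*K + 2*K²))
D(247)/(d(-210) - 1*20760) = (2*247*(3 + 247 + 247²))/(-52/(-210) - 1*20760) = (2*247*(3 + 247 + 61009))/(-52*(-1/210) - 20760) = (2*247*61259)/(26/105 - 20760) = 30261946/(-2179774/105) = 30261946*(-105/2179774) = -1588752165/1089887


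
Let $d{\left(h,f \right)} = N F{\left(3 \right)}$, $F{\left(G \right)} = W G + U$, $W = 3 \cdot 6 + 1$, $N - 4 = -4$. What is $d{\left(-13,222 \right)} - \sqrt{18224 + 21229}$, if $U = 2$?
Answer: $- \sqrt{39453} \approx -198.63$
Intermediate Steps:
$N = 0$ ($N = 4 - 4 = 0$)
$W = 19$ ($W = 18 + 1 = 19$)
$F{\left(G \right)} = 2 + 19 G$ ($F{\left(G \right)} = 19 G + 2 = 2 + 19 G$)
$d{\left(h,f \right)} = 0$ ($d{\left(h,f \right)} = 0 \left(2 + 19 \cdot 3\right) = 0 \left(2 + 57\right) = 0 \cdot 59 = 0$)
$d{\left(-13,222 \right)} - \sqrt{18224 + 21229} = 0 - \sqrt{18224 + 21229} = 0 - \sqrt{39453} = - \sqrt{39453}$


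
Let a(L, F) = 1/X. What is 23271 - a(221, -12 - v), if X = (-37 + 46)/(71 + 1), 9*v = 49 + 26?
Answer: 23263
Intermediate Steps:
v = 25/3 (v = (49 + 26)/9 = (⅑)*75 = 25/3 ≈ 8.3333)
X = ⅛ (X = 9/72 = 9*(1/72) = ⅛ ≈ 0.12500)
a(L, F) = 8 (a(L, F) = 1/(⅛) = 8)
23271 - a(221, -12 - v) = 23271 - 1*8 = 23271 - 8 = 23263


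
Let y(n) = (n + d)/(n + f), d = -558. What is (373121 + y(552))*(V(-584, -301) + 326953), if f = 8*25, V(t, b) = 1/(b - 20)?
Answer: 1840508791438577/15087 ≈ 1.2199e+11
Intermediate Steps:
V(t, b) = 1/(-20 + b)
f = 200
y(n) = (-558 + n)/(200 + n) (y(n) = (n - 558)/(n + 200) = (-558 + n)/(200 + n))
(373121 + y(552))*(V(-584, -301) + 326953) = (373121 + (-558 + 552)/(200 + 552))*(1/(-20 - 301) + 326953) = (373121 - 6/752)*(1/(-321) + 326953) = (373121 + (1/752)*(-6))*(-1/321 + 326953) = (373121 - 3/376)*(104951912/321) = (140293493/376)*(104951912/321) = 1840508791438577/15087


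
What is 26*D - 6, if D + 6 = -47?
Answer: -1384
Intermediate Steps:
D = -53 (D = -6 - 47 = -53)
26*D - 6 = 26*(-53) - 6 = -1378 - 6 = -1384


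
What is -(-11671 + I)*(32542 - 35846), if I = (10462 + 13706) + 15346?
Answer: 91993272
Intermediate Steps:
I = 39514 (I = 24168 + 15346 = 39514)
-(-11671 + I)*(32542 - 35846) = -(-11671 + 39514)*(32542 - 35846) = -27843*(-3304) = -1*(-91993272) = 91993272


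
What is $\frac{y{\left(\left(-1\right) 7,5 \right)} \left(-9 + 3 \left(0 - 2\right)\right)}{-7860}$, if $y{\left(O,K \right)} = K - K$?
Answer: $0$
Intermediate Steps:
$y{\left(O,K \right)} = 0$
$\frac{y{\left(\left(-1\right) 7,5 \right)} \left(-9 + 3 \left(0 - 2\right)\right)}{-7860} = \frac{0 \left(-9 + 3 \left(0 - 2\right)\right)}{-7860} = 0 \left(-9 + 3 \left(-2\right)\right) \left(- \frac{1}{7860}\right) = 0 \left(-9 - 6\right) \left(- \frac{1}{7860}\right) = 0 \left(-15\right) \left(- \frac{1}{7860}\right) = 0 \left(- \frac{1}{7860}\right) = 0$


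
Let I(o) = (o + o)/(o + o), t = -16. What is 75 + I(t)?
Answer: 76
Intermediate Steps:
I(o) = 1 (I(o) = (2*o)/((2*o)) = (2*o)*(1/(2*o)) = 1)
75 + I(t) = 75 + 1 = 76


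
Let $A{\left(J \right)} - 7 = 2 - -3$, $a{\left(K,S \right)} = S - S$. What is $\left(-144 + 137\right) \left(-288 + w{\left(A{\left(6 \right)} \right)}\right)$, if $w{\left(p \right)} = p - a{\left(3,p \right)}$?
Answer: $1932$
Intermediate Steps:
$a{\left(K,S \right)} = 0$
$A{\left(J \right)} = 12$ ($A{\left(J \right)} = 7 + \left(2 - -3\right) = 7 + \left(2 + 3\right) = 7 + 5 = 12$)
$w{\left(p \right)} = p$ ($w{\left(p \right)} = p - 0 = p + 0 = p$)
$\left(-144 + 137\right) \left(-288 + w{\left(A{\left(6 \right)} \right)}\right) = \left(-144 + 137\right) \left(-288 + 12\right) = \left(-7\right) \left(-276\right) = 1932$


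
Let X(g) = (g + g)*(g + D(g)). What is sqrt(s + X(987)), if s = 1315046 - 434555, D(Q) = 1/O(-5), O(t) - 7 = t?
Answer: 18*sqrt(8734) ≈ 1682.2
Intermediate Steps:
O(t) = 7 + t
D(Q) = 1/2 (D(Q) = 1/(7 - 5) = 1/2)
s = 880491
X(g) = 2*g*(1/2 + g) (X(g) = (g + g)*(g + 1/2) = (2*g)*(1/2 + g) = 2*g*(1/2 + g))
sqrt(s + X(987)) = sqrt(880491 + 987*(1 + 2*987)) = sqrt(880491 + 987*(1 + 1974)) = sqrt(880491 + 987*1975) = sqrt(880491 + 1949325) = sqrt(2829816) = 18*sqrt(8734)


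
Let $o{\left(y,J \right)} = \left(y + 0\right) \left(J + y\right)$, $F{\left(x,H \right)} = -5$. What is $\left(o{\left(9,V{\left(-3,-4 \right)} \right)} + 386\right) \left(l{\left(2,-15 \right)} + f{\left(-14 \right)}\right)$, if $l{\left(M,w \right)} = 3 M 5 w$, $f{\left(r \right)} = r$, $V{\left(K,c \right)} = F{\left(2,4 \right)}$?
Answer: $-195808$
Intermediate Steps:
$V{\left(K,c \right)} = -5$
$o{\left(y,J \right)} = y \left(J + y\right)$
$l{\left(M,w \right)} = 15 M w$
$\left(o{\left(9,V{\left(-3,-4 \right)} \right)} + 386\right) \left(l{\left(2,-15 \right)} + f{\left(-14 \right)}\right) = \left(9 \left(-5 + 9\right) + 386\right) \left(15 \cdot 2 \left(-15\right) - 14\right) = \left(9 \cdot 4 + 386\right) \left(-450 - 14\right) = \left(36 + 386\right) \left(-464\right) = 422 \left(-464\right) = -195808$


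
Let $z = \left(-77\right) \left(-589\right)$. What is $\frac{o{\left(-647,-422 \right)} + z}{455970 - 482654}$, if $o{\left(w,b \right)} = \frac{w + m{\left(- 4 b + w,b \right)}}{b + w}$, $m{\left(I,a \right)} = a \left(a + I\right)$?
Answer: $- \frac{24372111}{14262598} \approx -1.7088$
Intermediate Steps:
$m{\left(I,a \right)} = a \left(I + a\right)$
$z = 45353$
$o{\left(w,b \right)} = \frac{w + b \left(w - 3 b\right)}{b + w}$ ($o{\left(w,b \right)} = \frac{w + b \left(\left(- 4 b + w\right) + b\right)}{b + w} = \frac{w + b \left(\left(w - 4 b\right) + b\right)}{b + w} = \frac{w + b \left(w - 3 b\right)}{b + w}$)
$\frac{o{\left(-647,-422 \right)} + z}{455970 - 482654} = \frac{\frac{-647 - - 422 \left(\left(-1\right) \left(-647\right) + 3 \left(-422\right)\right)}{-422 - 647} + 45353}{455970 - 482654} = \frac{\frac{-647 - - 422 \left(647 - 1266\right)}{-1069} + 45353}{-26684} = \left(- \frac{-647 - \left(-422\right) \left(-619\right)}{1069} + 45353\right) \left(- \frac{1}{26684}\right) = \left(- \frac{-647 - 261218}{1069} + 45353\right) \left(- \frac{1}{26684}\right) = \left(\left(- \frac{1}{1069}\right) \left(-261865\right) + 45353\right) \left(- \frac{1}{26684}\right) = \left(\frac{261865}{1069} + 45353\right) \left(- \frac{1}{26684}\right) = \frac{48744222}{1069} \left(- \frac{1}{26684}\right) = - \frac{24372111}{14262598}$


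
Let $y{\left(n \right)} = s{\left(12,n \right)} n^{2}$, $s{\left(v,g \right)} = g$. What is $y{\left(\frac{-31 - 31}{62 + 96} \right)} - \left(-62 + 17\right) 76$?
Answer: $\frac{1686163589}{493039} \approx 3419.9$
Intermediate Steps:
$y{\left(n \right)} = n^{3}$ ($y{\left(n \right)} = n n^{2} = n^{3}$)
$y{\left(\frac{-31 - 31}{62 + 96} \right)} - \left(-62 + 17\right) 76 = \left(\frac{-31 - 31}{62 + 96}\right)^{3} - \left(-62 + 17\right) 76 = \left(- \frac{62}{158}\right)^{3} - \left(-45\right) 76 = \left(\left(-62\right) \frac{1}{158}\right)^{3} - -3420 = \left(- \frac{31}{79}\right)^{3} + 3420 = - \frac{29791}{493039} + 3420 = \frac{1686163589}{493039}$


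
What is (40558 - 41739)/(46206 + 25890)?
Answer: -1181/72096 ≈ -0.016381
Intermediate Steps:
(40558 - 41739)/(46206 + 25890) = -1181/72096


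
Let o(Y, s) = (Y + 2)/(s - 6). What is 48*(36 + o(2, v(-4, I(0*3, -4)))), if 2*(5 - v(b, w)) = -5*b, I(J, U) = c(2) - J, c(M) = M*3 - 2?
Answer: 18816/11 ≈ 1710.5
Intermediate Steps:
c(M) = -2 + 3*M (c(M) = 3*M - 2 = -2 + 3*M)
I(J, U) = 4 - J (I(J, U) = (-2 + 3*2) - J = (-2 + 6) - J = 4 - J)
v(b, w) = 5 + 5*b/2 (v(b, w) = 5 - (-5)*b/2 = 5 + 5*b/2)
o(Y, s) = (2 + Y)/(-6 + s)
48*(36 + o(2, v(-4, I(0*3, -4)))) = 48*(36 + (2 + 2)/(-6 + (5 + (5/2)*(-4)))) = 48*(36 + 4/(-6 + (5 - 10))) = 48*(36 + 4/(-6 - 5)) = 48*(36 + 4/(-11)) = 48*(36 - 1/11*4) = 48*(36 - 4/11) = 48*(392/11) = 18816/11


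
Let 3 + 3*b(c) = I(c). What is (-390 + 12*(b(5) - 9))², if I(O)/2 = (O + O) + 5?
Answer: 152100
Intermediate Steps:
I(O) = 10 + 4*O (I(O) = 2*((O + O) + 5) = 2*(2*O + 5) = 2*(5 + 2*O) = 10 + 4*O)
b(c) = 7/3 + 4*c/3 (b(c) = -1 + (10 + 4*c)/3 = -1 + (10/3 + 4*c/3) = 7/3 + 4*c/3)
(-390 + 12*(b(5) - 9))² = (-390 + 12*((7/3 + (4/3)*5) - 9))² = (-390 + 12*((7/3 + 20/3) - 9))² = (-390 + 12*(9 - 9))² = (-390 + 12*0)² = (-390 + 0)² = (-390)² = 152100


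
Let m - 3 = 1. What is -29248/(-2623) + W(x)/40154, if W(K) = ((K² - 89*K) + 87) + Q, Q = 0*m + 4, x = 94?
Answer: 69170335/6195526 ≈ 11.165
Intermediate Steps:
m = 4 (m = 3 + 1 = 4)
Q = 4 (Q = 0*4 + 4 = 0 + 4 = 4)
W(K) = 91 + K² - 89*K (W(K) = ((K² - 89*K) + 87) + 4 = (87 + K² - 89*K) + 4 = 91 + K² - 89*K)
-29248/(-2623) + W(x)/40154 = -29248/(-2623) + (91 + 94² - 89*94)/40154 = -29248*(-1/2623) + (91 + 8836 - 8366)*(1/40154) = 29248/2623 + 561*(1/40154) = 29248/2623 + 33/2362 = 69170335/6195526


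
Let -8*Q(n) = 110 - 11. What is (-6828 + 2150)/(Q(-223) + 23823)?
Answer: -37424/190485 ≈ -0.19647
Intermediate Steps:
Q(n) = -99/8 (Q(n) = -(110 - 11)/8 = -⅛*99 = -99/8)
(-6828 + 2150)/(Q(-223) + 23823) = (-6828 + 2150)/(-99/8 + 23823) = -4678/190485/8 = -4678*8/190485 = -37424/190485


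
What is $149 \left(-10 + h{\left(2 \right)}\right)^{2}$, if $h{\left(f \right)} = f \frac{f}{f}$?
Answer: $9536$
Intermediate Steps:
$h{\left(f \right)} = f$ ($h{\left(f \right)} = f 1 = f$)
$149 \left(-10 + h{\left(2 \right)}\right)^{2} = 149 \left(-10 + 2\right)^{2} = 149 \left(-8\right)^{2} = 149 \cdot 64 = 9536$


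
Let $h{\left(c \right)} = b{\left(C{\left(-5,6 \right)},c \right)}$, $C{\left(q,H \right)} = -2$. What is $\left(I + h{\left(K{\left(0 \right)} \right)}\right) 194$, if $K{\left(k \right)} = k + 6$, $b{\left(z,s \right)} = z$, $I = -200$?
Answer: $-39188$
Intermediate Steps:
$K{\left(k \right)} = 6 + k$
$h{\left(c \right)} = -2$
$\left(I + h{\left(K{\left(0 \right)} \right)}\right) 194 = \left(-200 - 2\right) 194 = \left(-202\right) 194 = -39188$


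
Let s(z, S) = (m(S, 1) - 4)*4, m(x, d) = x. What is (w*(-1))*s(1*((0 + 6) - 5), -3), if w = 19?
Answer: 532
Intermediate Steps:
s(z, S) = -16 + 4*S (s(z, S) = (S - 4)*4 = (-4 + S)*4 = -16 + 4*S)
(w*(-1))*s(1*((0 + 6) - 5), -3) = (19*(-1))*(-16 + 4*(-3)) = -19*(-16 - 12) = -19*(-28) = 532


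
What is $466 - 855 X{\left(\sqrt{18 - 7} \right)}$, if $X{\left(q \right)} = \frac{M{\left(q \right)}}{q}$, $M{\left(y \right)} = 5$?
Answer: $466 - \frac{4275 \sqrt{11}}{11} \approx -822.96$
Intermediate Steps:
$X{\left(q \right)} = \frac{5}{q}$
$466 - 855 X{\left(\sqrt{18 - 7} \right)} = 466 - 855 \frac{5}{\sqrt{18 - 7}} = 466 - 855 \frac{5}{\sqrt{11}} = 466 - 855 \cdot 5 \frac{\sqrt{11}}{11} = 466 - 855 \frac{5 \sqrt{11}}{11} = 466 - \frac{4275 \sqrt{11}}{11}$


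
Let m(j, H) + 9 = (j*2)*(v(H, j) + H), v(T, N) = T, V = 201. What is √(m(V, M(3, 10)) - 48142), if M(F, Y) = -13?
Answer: I*√58603 ≈ 242.08*I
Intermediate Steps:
m(j, H) = -9 + 4*H*j (m(j, H) = -9 + (j*2)*(H + H) = -9 + (2*j)*(2*H) = -9 + 4*H*j)
√(m(V, M(3, 10)) - 48142) = √((-9 + 4*(-13)*201) - 48142) = √((-9 - 10452) - 48142) = √(-10461 - 48142) = √(-58603) = I*√58603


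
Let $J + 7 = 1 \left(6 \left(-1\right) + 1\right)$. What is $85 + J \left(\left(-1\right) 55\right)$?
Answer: $745$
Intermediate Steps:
$J = -12$ ($J = -7 + 1 \left(6 \left(-1\right) + 1\right) = -7 + 1 \left(-6 + 1\right) = -7 + 1 \left(-5\right) = -7 - 5 = -12$)
$85 + J \left(\left(-1\right) 55\right) = 85 - 12 \left(\left(-1\right) 55\right) = 85 - -660 = 85 + 660 = 745$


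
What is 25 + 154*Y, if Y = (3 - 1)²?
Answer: 641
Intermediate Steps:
Y = 4 (Y = 2² = 4)
25 + 154*Y = 25 + 154*4 = 25 + 616 = 641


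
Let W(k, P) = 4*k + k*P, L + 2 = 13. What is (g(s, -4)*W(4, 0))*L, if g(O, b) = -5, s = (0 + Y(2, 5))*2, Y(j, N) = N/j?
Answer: -880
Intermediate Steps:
L = 11 (L = -2 + 13 = 11)
W(k, P) = 4*k + P*k
s = 5 (s = (0 + 5/2)*2 = (5/2)*2 = 5)
(g(s, -4)*W(4, 0))*L = -20*(4 + 0)*11 = -20*4*11 = -5*16*11 = -80*11 = -880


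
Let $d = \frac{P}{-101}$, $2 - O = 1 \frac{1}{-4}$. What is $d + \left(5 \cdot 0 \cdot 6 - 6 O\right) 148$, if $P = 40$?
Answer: $- \frac{201838}{101} \approx -1998.4$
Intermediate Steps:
$O = \frac{9}{4}$ ($O = 2 - 1 \frac{1}{-4} = 2 - 1 \left(- \frac{1}{4}\right) = 2 - - \frac{1}{4} = 2 + \frac{1}{4} = \frac{9}{4} \approx 2.25$)
$d = - \frac{40}{101}$ ($d = \frac{40}{-101} = 40 \left(- \frac{1}{101}\right) = - \frac{40}{101} \approx -0.39604$)
$d + \left(5 \cdot 0 \cdot 6 - 6 O\right) 148 = - \frac{40}{101} + \left(5 \cdot 0 \cdot 6 - \frac{27}{2}\right) 148 = - \frac{40}{101} + \left(0 \cdot 6 - \frac{27}{2}\right) 148 = - \frac{40}{101} + \left(0 - \frac{27}{2}\right) 148 = - \frac{40}{101} - 1998 = - \frac{201838}{101}$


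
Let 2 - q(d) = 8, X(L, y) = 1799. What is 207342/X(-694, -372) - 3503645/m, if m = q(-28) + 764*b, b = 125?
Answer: 1928122799/24541958 ≈ 78.564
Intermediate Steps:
q(d) = -6 (q(d) = 2 - 1*8 = 2 - 8 = -6)
m = 95494 (m = -6 + 764*125 = -6 + 95500 = 95494)
207342/X(-694, -372) - 3503645/m = 207342/1799 - 3503645/95494 = 1928122799/24541958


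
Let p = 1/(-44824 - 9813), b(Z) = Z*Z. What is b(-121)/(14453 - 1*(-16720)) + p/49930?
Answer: 39941019996637/85040736105930 ≈ 0.46967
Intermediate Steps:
b(Z) = Z**2
p = -1/54637 (p = 1/(-54637) = -1/54637 ≈ -1.8303e-5)
b(-121)/(14453 - 1*(-16720)) + p/49930 = (-121)**2/(14453 - 1*(-16720)) - 1/54637/49930 = 14641/(14453 + 16720) - 1/54637*1/49930 = 14641/31173 - 1/2728025410 = 39941019996637/85040736105930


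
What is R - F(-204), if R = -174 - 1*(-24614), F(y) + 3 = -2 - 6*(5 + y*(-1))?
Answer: 25699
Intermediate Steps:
F(y) = -35 + 6*y (F(y) = -3 + (-2 - 6*(5 + y*(-1))) = -3 + (-2 - 6*(5 - y)) = -3 + (-2 + (-30 + 6*y)) = -3 + (-32 + 6*y) = -35 + 6*y)
R = 24440 (R = -174 + 24614 = 24440)
R - F(-204) = 24440 - (-35 + 6*(-204)) = 24440 - (-35 - 1224) = 24440 - 1*(-1259) = 24440 + 1259 = 25699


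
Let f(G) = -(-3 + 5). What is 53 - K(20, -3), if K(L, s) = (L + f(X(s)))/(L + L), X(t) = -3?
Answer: 1051/20 ≈ 52.550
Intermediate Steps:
f(G) = -2 (f(G) = -1*2 = -2)
K(L, s) = (-2 + L)/(2*L) (K(L, s) = (L - 2)/(L + L) = (-2 + L)/((2*L)) = (-2 + L)*(1/(2*L)) = (-2 + L)/(2*L))
53 - K(20, -3) = 53 - (-2 + 20)/(2*20) = 53 - 18/(2*20) = 53 - 1*9/20 = 53 - 9/20 = 1051/20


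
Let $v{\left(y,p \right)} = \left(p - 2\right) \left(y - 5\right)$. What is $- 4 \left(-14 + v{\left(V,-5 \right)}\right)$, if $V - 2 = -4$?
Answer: $-140$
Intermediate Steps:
$V = -2$ ($V = 2 - 4 = -2$)
$v{\left(y,p \right)} = \left(-5 + y\right) \left(-2 + p\right)$ ($v{\left(y,p \right)} = \left(-2 + p\right) \left(-5 + y\right) = \left(-5 + y\right) \left(-2 + p\right)$)
$- 4 \left(-14 + v{\left(V,-5 \right)}\right) = - 4 \left(-14 - -49\right) = - 4 \left(-14 + \left(10 + 25 + 4 + 10\right)\right) = - 4 \left(-14 + 49\right) = \left(-4\right) 35 = -140$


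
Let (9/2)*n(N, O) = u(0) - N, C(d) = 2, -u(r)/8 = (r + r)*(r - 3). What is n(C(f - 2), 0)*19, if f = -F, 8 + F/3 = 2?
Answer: -76/9 ≈ -8.4444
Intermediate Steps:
F = -18 (F = -24 + 3*2 = -24 + 6 = -18)
u(r) = -16*r*(-3 + r) (u(r) = -8*(r + r)*(r - 3) = -8*2*r*(-3 + r) = -16*r*(-3 + r))
f = 18 (f = -1*(-18) = 18)
n(N, O) = -2*N/9 (n(N, O) = 2*(16*0*(3 - 1*0) - N)/9 = 2*(16*0*(3 + 0) - N)/9 = 2*(16*0*3 - N)/9 = 2*(0 - N)/9 = 2*(-N)/9 = -2*N/9)
n(C(f - 2), 0)*19 = -2/9*2*19 = -4/9*19 = -76/9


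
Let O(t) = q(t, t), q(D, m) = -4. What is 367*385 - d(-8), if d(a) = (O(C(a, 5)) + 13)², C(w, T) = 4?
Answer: 141214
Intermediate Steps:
O(t) = -4
d(a) = 81 (d(a) = (-4 + 13)² = 9² = 81)
367*385 - d(-8) = 367*385 - 1*81 = 141295 - 81 = 141214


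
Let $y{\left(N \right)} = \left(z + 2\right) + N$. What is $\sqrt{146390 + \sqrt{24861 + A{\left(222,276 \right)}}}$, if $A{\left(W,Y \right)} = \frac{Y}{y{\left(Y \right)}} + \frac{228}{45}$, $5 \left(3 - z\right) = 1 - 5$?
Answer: $\frac{\sqrt{65390689257750 + 21135 \sqrt{11107816676565}}}{21135} \approx 382.82$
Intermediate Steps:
$z = \frac{19}{5}$ ($z = 3 - \frac{1 - 5}{5} = 3 - - \frac{4}{5} = 3 + \frac{4}{5} = \frac{19}{5} \approx 3.8$)
$y{\left(N \right)} = \frac{29}{5} + N$ ($y{\left(N \right)} = \left(\frac{19}{5} + 2\right) + N = \frac{29}{5} + N$)
$A{\left(W,Y \right)} = \frac{76}{15} + \frac{Y}{\frac{29}{5} + Y}$ ($A{\left(W,Y \right)} = \frac{Y}{\frac{29}{5} + Y} + \frac{228}{45} = \frac{Y}{\frac{29}{5} + Y} + 228 \cdot \frac{1}{45} = \frac{Y}{\frac{29}{5} + Y} + \frac{76}{15} = \frac{76}{15} + \frac{Y}{\frac{29}{5} + Y}$)
$\sqrt{146390 + \sqrt{24861 + A{\left(222,276 \right)}}} = \sqrt{146390 + \sqrt{24861 + \frac{2204 + 455 \cdot 276}{15 \left(29 + 5 \cdot 276\right)}}} = \sqrt{146390 + \sqrt{24861 + \frac{2204 + 125580}{15 \left(29 + 1380\right)}}} = \sqrt{146390 + \sqrt{24861 + \frac{1}{15} \cdot \frac{1}{1409} \cdot 127784}} = \sqrt{146390 + \sqrt{24861 + \frac{127784}{21135}}} = \sqrt{146390 + \sqrt{\frac{525565019}{21135}}} = \sqrt{146390 + \frac{\sqrt{11107816676565}}{21135}}$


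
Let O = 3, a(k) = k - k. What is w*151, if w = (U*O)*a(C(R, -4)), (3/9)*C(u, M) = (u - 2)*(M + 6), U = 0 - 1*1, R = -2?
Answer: 0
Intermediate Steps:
U = -1 (U = 0 - 1 = -1)
C(u, M) = 3*(-2 + u)*(6 + M) (C(u, M) = 3*((u - 2)*(M + 6)) = 3*((-2 + u)*(6 + M)) = 3*(-2 + u)*(6 + M))
a(k) = 0
w = 0 (w = -1*3*0 = -3*0 = 0)
w*151 = 0*151 = 0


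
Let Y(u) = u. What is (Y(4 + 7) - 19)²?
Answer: 64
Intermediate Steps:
(Y(4 + 7) - 19)² = ((4 + 7) - 19)² = (11 - 19)² = (-8)² = 64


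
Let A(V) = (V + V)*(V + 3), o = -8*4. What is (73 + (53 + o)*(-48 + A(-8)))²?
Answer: 555025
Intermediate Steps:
o = -32
A(V) = 2*V*(3 + V) (A(V) = (2*V)*(3 + V) = 2*V*(3 + V))
(73 + (53 + o)*(-48 + A(-8)))² = (73 + (53 - 32)*(-48 + 2*(-8)*(3 - 8)))² = (73 + 21*(-48 + 2*(-8)*(-5)))² = (73 + 21*(-48 + 80))² = (73 + 21*32)² = (73 + 672)² = 745² = 555025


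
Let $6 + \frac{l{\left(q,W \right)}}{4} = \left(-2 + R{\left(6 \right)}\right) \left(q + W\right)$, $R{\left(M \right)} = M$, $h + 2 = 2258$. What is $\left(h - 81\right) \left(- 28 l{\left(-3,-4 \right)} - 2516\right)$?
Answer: $2810100$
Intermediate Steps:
$h = 2256$ ($h = -2 + 2258 = 2256$)
$l{\left(q,W \right)} = -24 + 16 W + 16 q$ ($l{\left(q,W \right)} = -24 + 4 \left(-2 + 6\right) \left(q + W\right) = -24 + 4 \cdot 4 \left(W + q\right) = -24 + 4 \left(4 W + 4 q\right) = -24 + \left(16 W + 16 q\right) = -24 + 16 W + 16 q$)
$\left(h - 81\right) \left(- 28 l{\left(-3,-4 \right)} - 2516\right) = \left(2256 - 81\right) \left(- 28 \left(-24 + 16 \left(-4\right) + 16 \left(-3\right)\right) - 2516\right) = 2175 \left(- 28 \left(-24 - 64 - 48\right) - 2516\right) = 2175 \left(\left(-28\right) \left(-136\right) - 2516\right) = 2175 \left(3808 - 2516\right) = 2175 \cdot 1292 = 2810100$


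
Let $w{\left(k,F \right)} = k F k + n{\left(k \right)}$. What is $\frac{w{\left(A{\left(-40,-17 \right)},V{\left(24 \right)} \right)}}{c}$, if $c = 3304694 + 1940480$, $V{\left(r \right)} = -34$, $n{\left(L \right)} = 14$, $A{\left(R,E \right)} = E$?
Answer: $- \frac{446}{238417} \approx -0.0018707$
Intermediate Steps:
$w{\left(k,F \right)} = 14 + F k^{2}$ ($w{\left(k,F \right)} = k F k + 14 = F k k + 14 = F k^{2} + 14 = 14 + F k^{2}$)
$c = 5245174$
$\frac{w{\left(A{\left(-40,-17 \right)},V{\left(24 \right)} \right)}}{c} = \frac{14 - 34 \left(-17\right)^{2}}{5245174} = \left(14 - 9826\right) \frac{1}{5245174} = \left(-9812\right) \frac{1}{5245174} = - \frac{446}{238417}$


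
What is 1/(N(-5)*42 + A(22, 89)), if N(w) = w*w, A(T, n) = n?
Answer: 1/1139 ≈ 0.00087796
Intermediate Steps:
N(w) = w²
1/(N(-5)*42 + A(22, 89)) = 1/((-5)²*42 + 89) = 1/(25*42 + 89) = 1/(1050 + 89) = 1/1139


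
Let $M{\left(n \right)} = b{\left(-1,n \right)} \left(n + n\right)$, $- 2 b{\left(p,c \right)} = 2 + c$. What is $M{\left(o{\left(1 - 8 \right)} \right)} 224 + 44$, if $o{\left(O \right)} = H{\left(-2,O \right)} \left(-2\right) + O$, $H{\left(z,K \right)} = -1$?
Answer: $-3316$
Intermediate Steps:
$b{\left(p,c \right)} = -1 - \frac{c}{2}$ ($b{\left(p,c \right)} = - \frac{2 + c}{2} = -1 - \frac{c}{2}$)
$o{\left(O \right)} = 2 + O$ ($o{\left(O \right)} = \left(-1\right) \left(-2\right) + O = 2 + O$)
$M{\left(n \right)} = 2 n \left(-1 - \frac{n}{2}\right)$ ($M{\left(n \right)} = \left(-1 - \frac{n}{2}\right) \left(n + n\right) = \left(-1 - \frac{n}{2}\right) 2 n = 2 n \left(-1 - \frac{n}{2}\right)$)
$M{\left(o{\left(1 - 8 \right)} \right)} 224 + 44 = - \left(2 + \left(1 - 8\right)\right) \left(2 + \left(2 + \left(1 - 8\right)\right)\right) 224 + 44 = - \left(2 - 7\right) \left(2 + \left(2 - 7\right)\right) 224 + 44 = \left(-1\right) \left(-5\right) \left(2 - 5\right) 224 + 44 = \left(-1\right) \left(-5\right) \left(-3\right) 224 + 44 = \left(-15\right) 224 + 44 = -3360 + 44 = -3316$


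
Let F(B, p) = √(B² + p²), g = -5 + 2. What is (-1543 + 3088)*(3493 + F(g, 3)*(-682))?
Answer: 5396685 - 3161070*√2 ≈ 9.2626e+5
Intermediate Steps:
g = -3
(-1543 + 3088)*(3493 + F(g, 3)*(-682)) = (-1543 + 3088)*(3493 + √((-3)² + 3²)*(-682)) = 1545*(3493 + √(9 + 9)*(-682)) = 1545*(3493 + √18*(-682)) = 1545*(3493 + (3*√2)*(-682)) = 1545*(3493 - 2046*√2) = 5396685 - 3161070*√2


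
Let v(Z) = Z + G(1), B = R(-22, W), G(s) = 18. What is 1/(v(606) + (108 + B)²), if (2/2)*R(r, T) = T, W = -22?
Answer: 1/8020 ≈ 0.00012469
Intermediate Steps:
R(r, T) = T
B = -22
v(Z) = 18 + Z (v(Z) = Z + 18 = 18 + Z)
1/(v(606) + (108 + B)²) = 1/((18 + 606) + (108 - 22)²) = 1/(624 + 86²) = 1/(624 + 7396) = 1/8020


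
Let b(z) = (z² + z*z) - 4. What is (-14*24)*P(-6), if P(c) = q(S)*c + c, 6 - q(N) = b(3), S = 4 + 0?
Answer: -14112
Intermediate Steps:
S = 4
b(z) = -4 + 2*z² (b(z) = (z² + z²) - 4 = 2*z² - 4 = -4 + 2*z²)
q(N) = -8 (q(N) = 6 - (-4 + 2*3²) = 6 - (-4 + 2*9) = 6 - (-4 + 18) = 6 - 1*14 = 6 - 14 = -8)
P(c) = -7*c (P(c) = -8*c + c = -7*c)
(-14*24)*P(-6) = (-14*24)*(-7*(-6)) = -336*42 = -14112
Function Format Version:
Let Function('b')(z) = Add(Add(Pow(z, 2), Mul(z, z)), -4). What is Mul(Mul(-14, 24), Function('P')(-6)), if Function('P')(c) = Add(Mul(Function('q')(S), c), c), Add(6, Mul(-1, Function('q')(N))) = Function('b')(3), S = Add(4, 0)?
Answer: -14112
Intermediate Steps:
S = 4
Function('b')(z) = Add(-4, Mul(2, Pow(z, 2))) (Function('b')(z) = Add(Add(Pow(z, 2), Pow(z, 2)), -4) = Add(Mul(2, Pow(z, 2)), -4) = Add(-4, Mul(2, Pow(z, 2))))
Function('q')(N) = -8 (Function('q')(N) = Add(6, Mul(-1, Add(-4, Mul(2, Pow(3, 2))))) = Add(6, Mul(-1, Add(-4, Mul(2, 9)))) = Add(6, Mul(-1, Add(-4, 18))) = Add(6, Mul(-1, 14)) = Add(6, -14) = -8)
Function('P')(c) = Mul(-7, c) (Function('P')(c) = Add(Mul(-8, c), c) = Mul(-7, c))
Mul(Mul(-14, 24), Function('P')(-6)) = Mul(Mul(-14, 24), Mul(-7, -6)) = Mul(-336, 42) = -14112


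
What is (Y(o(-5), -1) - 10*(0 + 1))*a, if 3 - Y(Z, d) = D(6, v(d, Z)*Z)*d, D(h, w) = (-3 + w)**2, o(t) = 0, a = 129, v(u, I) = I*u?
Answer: 258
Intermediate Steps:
Y(Z, d) = 3 - d*(-3 + d*Z**2)**2 (Y(Z, d) = 3 - (-3 + (Z*d)*Z)**2*d = 3 - (-3 + d*Z**2)**2*d = 3 - d*(-3 + d*Z**2)**2)
(Y(o(-5), -1) - 10*(0 + 1))*a = ((3 - 1*(-1)*(-3 - 1*0**2)**2) - 10*(0 + 1))*129 = ((3 - 1*(-1)*(-3 - 1*0)**2) - 10*1)*129 = ((3 - 1*(-1)*(-3 + 0)**2) - 10)*129 = ((3 - 1*(-1)*(-3)**2) - 10)*129 = ((3 - 1*(-1)*9) - 10)*129 = ((3 + 9) - 10)*129 = (12 - 10)*129 = 2*129 = 258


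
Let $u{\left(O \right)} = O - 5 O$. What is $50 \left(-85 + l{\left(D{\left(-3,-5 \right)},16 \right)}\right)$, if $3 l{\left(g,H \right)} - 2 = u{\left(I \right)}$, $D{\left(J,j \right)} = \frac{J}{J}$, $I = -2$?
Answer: $- \frac{12250}{3} \approx -4083.3$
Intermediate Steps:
$u{\left(O \right)} = - 4 O$
$D{\left(J,j \right)} = 1$
$l{\left(g,H \right)} = \frac{10}{3}$ ($l{\left(g,H \right)} = \frac{2}{3} + \frac{\left(-4\right) \left(-2\right)}{3} = \frac{2}{3} + \frac{1}{3} \cdot 8 = \frac{2}{3} + \frac{8}{3} = \frac{10}{3}$)
$50 \left(-85 + l{\left(D{\left(-3,-5 \right)},16 \right)}\right) = 50 \left(-85 + \frac{10}{3}\right) = 50 \left(- \frac{245}{3}\right) = - \frac{12250}{3}$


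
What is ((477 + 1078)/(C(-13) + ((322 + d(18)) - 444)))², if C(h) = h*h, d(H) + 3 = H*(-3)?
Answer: 96721/4 ≈ 24180.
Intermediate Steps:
d(H) = -3 - 3*H (d(H) = -3 + H*(-3) = -3 - 3*H)
C(h) = h²
((477 + 1078)/(C(-13) + ((322 + d(18)) - 444)))² = ((477 + 1078)/((-13)² + ((322 + (-3 - 3*18)) - 444)))² = (1555/(169 + ((322 + (-3 - 54)) - 444)))² = (1555/(169 + ((322 - 57) - 444)))² = (1555/(169 + (265 - 444)))² = (1555/(169 - 179))² = (1555/(-10))² = (1555*(-⅒))² = (-311/2)² = 96721/4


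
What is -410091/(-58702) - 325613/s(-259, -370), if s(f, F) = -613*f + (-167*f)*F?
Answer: 930991663577/132874853398 ≈ 7.0065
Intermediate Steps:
s(f, F) = -613*f - 167*F*f
-410091/(-58702) - 325613/s(-259, -370) = -410091/(-58702) - 325613*1/(259*(613 + 167*(-370))) = -410091*(-1/58702) - 325613*1/(259*(613 - 61790)) = 410091/58702 - 325613/((-1*(-259)*(-61177))) = 410091/58702 - 325613/(-15844843) = 410091/58702 - 325613*(-1/15844843) = 410091/58702 + 325613/15844843 = 930991663577/132874853398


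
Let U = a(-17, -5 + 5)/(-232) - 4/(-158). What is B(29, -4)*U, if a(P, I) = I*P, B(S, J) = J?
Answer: -8/79 ≈ -0.10127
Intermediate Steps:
U = 2/79 (U = ((-5 + 5)*(-17))/(-232) - 4/(-158) = (0*(-17))*(-1/232) - 4*(-1/158) = 0*(-1/232) + 2/79 = 0 + 2/79 = 2/79 ≈ 0.025316)
B(29, -4)*U = -4*2/79 = -8/79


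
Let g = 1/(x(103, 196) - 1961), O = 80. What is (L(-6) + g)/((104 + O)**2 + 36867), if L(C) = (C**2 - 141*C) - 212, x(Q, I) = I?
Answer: 1182549/124826095 ≈ 0.0094736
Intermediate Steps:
L(C) = -212 + C**2 - 141*C
g = -1/1765 (g = 1/(196 - 1961) = 1/(-1765) = -1/1765 ≈ -0.00056657)
(L(-6) + g)/((104 + O)**2 + 36867) = ((-212 + (-6)**2 - 141*(-6)) - 1/1765)/((104 + 80)**2 + 36867) = ((-212 + 36 + 846) - 1/1765)/(184**2 + 36867) = (670 - 1/1765)/(33856 + 36867) = (1182549/1765)/70723 = (1182549/1765)*(1/70723) = 1182549/124826095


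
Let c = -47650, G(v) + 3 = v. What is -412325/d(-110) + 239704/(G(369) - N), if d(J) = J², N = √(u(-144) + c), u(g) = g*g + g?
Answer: 19903260737/38965388 + 119852*I*√27058/80507 ≈ 510.79 + 244.88*I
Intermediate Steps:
G(v) = -3 + v
u(g) = g + g² (u(g) = g² + g = g + g²)
N = I*√27058 (N = √(-144*(1 - 144) - 47650) = √(-144*(-143) - 47650) = √(20592 - 47650) = √(-27058) = I*√27058 ≈ 164.49*I)
-412325/d(-110) + 239704/(G(369) - N) = -412325/((-110)²) + 239704/((-3 + 369) - I*√27058) = -412325/12100 + 239704/(366 - I*√27058) = -412325*1/12100 + 239704/(366 - I*√27058) = -16493/484 + 239704/(366 - I*√27058)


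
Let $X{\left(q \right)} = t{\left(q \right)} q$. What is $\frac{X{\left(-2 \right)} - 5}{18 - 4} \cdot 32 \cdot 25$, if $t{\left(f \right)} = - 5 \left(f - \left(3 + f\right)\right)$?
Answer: $-2000$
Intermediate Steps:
$t{\left(f \right)} = 15$ ($t{\left(f \right)} = \left(-5\right) \left(-3\right) = 15$)
$X{\left(q \right)} = 15 q$
$\frac{X{\left(-2 \right)} - 5}{18 - 4} \cdot 32 \cdot 25 = \frac{15 \left(-2\right) - 5}{18 - 4} \cdot 32 \cdot 25 = \frac{-30 - 5}{14} \cdot 32 \cdot 25 = \left(-35\right) \frac{1}{14} \cdot 32 \cdot 25 = \left(- \frac{5}{2}\right) 32 \cdot 25 = \left(-80\right) 25 = -2000$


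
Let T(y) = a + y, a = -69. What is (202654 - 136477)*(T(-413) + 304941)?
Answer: 20148183243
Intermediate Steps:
T(y) = -69 + y
(202654 - 136477)*(T(-413) + 304941) = (202654 - 136477)*((-69 - 413) + 304941) = 66177*(-482 + 304941) = 66177*304459 = 20148183243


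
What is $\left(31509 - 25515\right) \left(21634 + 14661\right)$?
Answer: $217552230$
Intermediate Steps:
$\left(31509 - 25515\right) \left(21634 + 14661\right) = 5994 \cdot 36295 = 217552230$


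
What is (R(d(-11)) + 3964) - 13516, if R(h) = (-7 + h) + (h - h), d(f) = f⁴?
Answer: 5082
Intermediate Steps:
R(h) = -7 + h (R(h) = (-7 + h) + 0 = -7 + h)
(R(d(-11)) + 3964) - 13516 = ((-7 + (-11)⁴) + 3964) - 13516 = ((-7 + 14641) + 3964) - 13516 = (14634 + 3964) - 13516 = 18598 - 13516 = 5082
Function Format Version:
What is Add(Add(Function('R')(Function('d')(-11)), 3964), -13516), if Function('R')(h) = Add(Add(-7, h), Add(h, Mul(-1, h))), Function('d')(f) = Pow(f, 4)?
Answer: 5082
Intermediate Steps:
Function('R')(h) = Add(-7, h) (Function('R')(h) = Add(Add(-7, h), 0) = Add(-7, h))
Add(Add(Function('R')(Function('d')(-11)), 3964), -13516) = Add(Add(Add(-7, Pow(-11, 4)), 3964), -13516) = Add(Add(Add(-7, 14641), 3964), -13516) = Add(Add(14634, 3964), -13516) = Add(18598, -13516) = 5082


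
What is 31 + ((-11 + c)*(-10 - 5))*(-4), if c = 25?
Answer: 871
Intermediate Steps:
31 + ((-11 + c)*(-10 - 5))*(-4) = 31 + ((-11 + 25)*(-10 - 5))*(-4) = 31 + (14*(-15))*(-4) = 31 - 210*(-4) = 31 + 840 = 871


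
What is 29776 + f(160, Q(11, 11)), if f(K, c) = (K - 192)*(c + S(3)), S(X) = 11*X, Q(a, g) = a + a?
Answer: 28016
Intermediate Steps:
Q(a, g) = 2*a
f(K, c) = (-192 + K)*(33 + c) (f(K, c) = (K - 192)*(c + 11*3) = (-192 + K)*(c + 33) = (-192 + K)*(33 + c))
29776 + f(160, Q(11, 11)) = 29776 + (-6336 - 384*11 + 33*160 + 160*(2*11)) = 29776 + (-6336 - 192*22 + 5280 + 160*22) = 29776 + (-6336 - 4224 + 5280 + 3520) = 29776 - 1760 = 28016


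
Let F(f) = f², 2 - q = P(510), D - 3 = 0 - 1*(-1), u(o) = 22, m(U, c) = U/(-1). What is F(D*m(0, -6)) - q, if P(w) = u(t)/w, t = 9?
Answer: -499/255 ≈ -1.9569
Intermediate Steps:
m(U, c) = -U (m(U, c) = U*(-1) = -U)
D = 4 (D = 3 + (0 - 1*(-1)) = 3 + (0 + 1) = 3 + 1 = 4)
P(w) = 22/w
q = 499/255 (q = 2 - 22/510 = 2 - 1*11/255 = 2 - 11/255 = 499/255 ≈ 1.9569)
F(D*m(0, -6)) - q = (4*(-1*0))² - 1*499/255 = (4*0)² - 499/255 = 0² - 499/255 = 0 - 499/255 = -499/255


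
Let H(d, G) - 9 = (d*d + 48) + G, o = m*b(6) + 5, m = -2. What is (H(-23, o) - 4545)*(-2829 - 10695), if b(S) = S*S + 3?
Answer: 54528768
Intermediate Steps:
b(S) = 3 + S**2 (b(S) = S**2 + 3 = 3 + S**2)
o = -73 (o = -2*(3 + 6**2) + 5 = -2*(3 + 36) + 5 = -2*39 + 5 = -78 + 5 = -73)
H(d, G) = 57 + G + d**2 (H(d, G) = 9 + ((d*d + 48) + G) = 9 + ((d**2 + 48) + G) = 9 + ((48 + d**2) + G) = 9 + (48 + G + d**2) = 57 + G + d**2)
(H(-23, o) - 4545)*(-2829 - 10695) = ((57 - 73 + (-23)**2) - 4545)*(-2829 - 10695) = ((57 - 73 + 529) - 4545)*(-13524) = (513 - 4545)*(-13524) = -4032*(-13524) = 54528768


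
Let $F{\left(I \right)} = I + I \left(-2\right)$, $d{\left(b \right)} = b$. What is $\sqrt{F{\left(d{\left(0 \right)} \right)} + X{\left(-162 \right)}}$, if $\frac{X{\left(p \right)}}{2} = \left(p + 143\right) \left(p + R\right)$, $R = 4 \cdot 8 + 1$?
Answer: $\sqrt{4902} \approx 70.014$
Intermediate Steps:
$F{\left(I \right)} = - I$ ($F{\left(I \right)} = I - 2 I = - I$)
$R = 33$ ($R = 32 + 1 = 33$)
$X{\left(p \right)} = 2 \left(33 + p\right) \left(143 + p\right)$ ($X{\left(p \right)} = 2 \left(p + 143\right) \left(p + 33\right) = 2 \left(143 + p\right) \left(33 + p\right) = 2 \left(33 + p\right) \left(143 + p\right)$)
$\sqrt{F{\left(d{\left(0 \right)} \right)} + X{\left(-162 \right)}} = \sqrt{\left(-1\right) 0 + \left(9438 + 2 \left(-162\right)^{2} + 352 \left(-162\right)\right)} = \sqrt{0 + \left(9438 + 2 \cdot 26244 - 57024\right)} = \sqrt{0 + \left(9438 + 52488 - 57024\right)} = \sqrt{0 + 4902} = \sqrt{4902}$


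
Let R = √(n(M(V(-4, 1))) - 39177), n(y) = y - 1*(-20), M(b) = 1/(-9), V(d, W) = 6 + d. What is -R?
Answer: -I*√352414/3 ≈ -197.88*I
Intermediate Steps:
M(b) = -⅑
n(y) = 20 + y (n(y) = y + 20 = 20 + y)
R = I*√352414/3 (R = √((20 - ⅑) - 39177) = √(179/9 - 39177) = √(-352414/9) = I*√352414/3 ≈ 197.88*I)
-R = -I*√352414/3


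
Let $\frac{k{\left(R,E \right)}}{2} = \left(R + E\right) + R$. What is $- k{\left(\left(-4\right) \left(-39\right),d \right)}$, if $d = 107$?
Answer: $-838$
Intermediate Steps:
$k{\left(R,E \right)} = 2 E + 4 R$ ($k{\left(R,E \right)} = 2 \left(\left(R + E\right) + R\right) = 2 \left(\left(E + R\right) + R\right) = 2 \left(E + 2 R\right) = 2 E + 4 R$)
$- k{\left(\left(-4\right) \left(-39\right),d \right)} = - (2 \cdot 107 + 4 \left(\left(-4\right) \left(-39\right)\right)) = - (214 + 4 \cdot 156) = - (214 + 624) = \left(-1\right) 838 = -838$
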